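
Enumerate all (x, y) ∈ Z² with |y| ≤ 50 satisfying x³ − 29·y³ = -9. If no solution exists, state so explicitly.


The equation is x³ - 29y³ = -9. For fixed y, x³ = 29·y³ − 9, so a solution requires the RHS to be a perfect cube.
Strategy: iterate y from -50 to 50, compute RHS = 29·y³ − 9, and check whether it is a (positive or negative) perfect cube.
Check small values of y:
  y = 0: RHS = -9 is not a perfect cube.
  y = 1: RHS = 20 is not a perfect cube.
  y = -1: RHS = -38 is not a perfect cube.
  y = 2: RHS = 223 is not a perfect cube.
  y = -2: RHS = -241 is not a perfect cube.
  y = 3: RHS = 774 is not a perfect cube.
  y = -3: RHS = -792 is not a perfect cube.
Continuing the search up to |y| = 50 finds no solutions either.
No (x, y) in the scanned range satisfies the equation.

No integer solutions with |y| ≤ 50.


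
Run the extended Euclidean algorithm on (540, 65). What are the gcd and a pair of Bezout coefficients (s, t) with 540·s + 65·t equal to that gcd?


Euclidean algorithm on (540, 65) — divide until remainder is 0:
  540 = 8 · 65 + 20
  65 = 3 · 20 + 5
  20 = 4 · 5 + 0
gcd(540, 65) = 5.
Track Bezout coefficients alongside the remainders: start with r₀ = 540 = a·1 + b·0 (s = 1, t = 0) and r₁ = 65 = a·0 + b·1 (s = 0, t = 1); each new remainder r_{k+1} = r_{k-1} − q_k·r_k inherits s_{k+1} = s_{k-1} − q_k·s_k, t_{k+1} = t_{k-1} − q_k·t_k, so r_k = a·s_k + b·t_k at every step:
  q = 8: r = 20, s = 1 − 8·0 = 1, t = 0 − 8·1 = -8  (check: 540·1 + 65·(-8) = 20)
  q = 3: r = 5, s = 0 − 3·1 = -3, t = 1 − 3·(-8) = 25  (check: 540·(-3) + 65·25 = 5)
The row with r = 5 (the gcd) gives the Bezout coefficients s = -3, t = 25.
Result: 540 · (-3) + 65 · (25) = 5.

gcd(540, 65) = 5; s = -3, t = 25 (check: 540·(-3) + 65·25 = 5).


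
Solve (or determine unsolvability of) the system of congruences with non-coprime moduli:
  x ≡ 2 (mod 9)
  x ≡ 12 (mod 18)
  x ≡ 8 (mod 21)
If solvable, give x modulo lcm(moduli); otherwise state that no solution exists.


Moduli 9, 18, 21 are not pairwise coprime, so CRT works modulo lcm(m_i) when all pairwise compatibility conditions hold.
Pairwise compatibility: gcd(m_i, m_j) must divide a_i - a_j for every pair.
Merge one congruence at a time:
  Start: x ≡ 2 (mod 9).
  Combine with x ≡ 12 (mod 18): gcd(9, 18) = 9, and 12 - 2 = 10 is NOT divisible by 9.
    ⇒ system is inconsistent (no integer solution).

No solution (the system is inconsistent).


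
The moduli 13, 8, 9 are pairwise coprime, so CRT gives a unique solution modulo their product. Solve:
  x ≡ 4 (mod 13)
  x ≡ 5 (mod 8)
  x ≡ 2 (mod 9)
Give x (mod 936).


Moduli 13, 8, 9 are pairwise coprime; by CRT there is a unique solution modulo M = 13 · 8 · 9 = 936.
Solve pairwise, accumulating the modulus:
  Start with x ≡ 4 (mod 13).
  Combine with x ≡ 5 (mod 8): since gcd(13, 8) = 1, we get a unique residue mod 104.
    Write x = 4 + 13·t and substitute into x ≡ 5 (mod 8): 13·t ≡ 5 − 4 = 1 (mod 8).
    Reduce coefficients mod 8: 5·t ≡ 1 (mod 8).
    The inverse of 5 mod 8 is 5 (since 5·5 = 25 = 3·8 + 1), so t ≡ 5·1 = 5 ≡ 5 (mod 8).
    Then x = 4 + 13·5 = 69, valid modulo lcm(13, 8) = 104: x ≡ 69 (mod 104).
  Combine with x ≡ 2 (mod 9): since gcd(104, 9) = 1, we get a unique residue mod 936.
    Write x = 69 + 104·t and substitute into x ≡ 2 (mod 9): 104·t ≡ 2 − 69 = -67 (mod 9).
    Reduce coefficients mod 9: 5·t ≡ 5 (mod 9).
    The inverse of 5 mod 9 is 2 (since 5·2 = 10 = 1·9 + 1), so t ≡ 2·5 = 10 ≡ 1 (mod 9).
    Then x = 69 + 104·1 = 173, valid modulo lcm(104, 9) = 936: x ≡ 173 (mod 936).
Verify: 173 mod 13 = 4 ✓, 173 mod 8 = 5 ✓, 173 mod 9 = 2 ✓.

x ≡ 173 (mod 936).


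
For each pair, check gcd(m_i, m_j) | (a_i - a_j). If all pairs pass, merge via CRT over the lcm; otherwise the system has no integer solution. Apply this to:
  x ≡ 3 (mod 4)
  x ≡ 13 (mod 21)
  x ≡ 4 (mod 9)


Moduli 4, 21, 9 are not pairwise coprime, so CRT works modulo lcm(m_i) when all pairwise compatibility conditions hold.
Pairwise compatibility: gcd(m_i, m_j) must divide a_i - a_j for every pair.
Merge one congruence at a time:
  Start: x ≡ 3 (mod 4).
  Combine with x ≡ 13 (mod 21): gcd(4, 21) = 1; 13 - 3 = 10, which IS divisible by 1, so compatible.
    Write x = 3 + 4·t and substitute into x ≡ 13 (mod 21): 4·t ≡ 13 − 3 = 10 (mod 21).
    The inverse of 4 mod 21 is 16 (since 4·16 = 64 = 3·21 + 1), so t ≡ 16·10 = 160 ≡ 13 (mod 21).
    Then x = 3 + 4·13 = 55, valid modulo lcm(4, 21) = 84: x ≡ 55 (mod 84).
  Combine with x ≡ 4 (mod 9): gcd(84, 9) = 3; 4 - 55 = -51, which IS divisible by 3, so compatible.
    Write x = 55 + 84·t and substitute into x ≡ 4 (mod 9): 84·t ≡ 4 − 55 = -51 (mod 9).
    Divide the congruence (and modulus) by g = 3: 28·t ≡ -17 (mod 3).
    Reduce coefficients mod 3: 1·t ≡ 1 (mod 3).
    So t ≡ 1 (mod 3).
    Then x = 55 + 84·1 = 139, valid modulo lcm(84, 9) = 252: x ≡ 139 (mod 252).
Verify: 139 mod 4 = 3, 139 mod 21 = 13, 139 mod 9 = 4.

x ≡ 139 (mod 252).


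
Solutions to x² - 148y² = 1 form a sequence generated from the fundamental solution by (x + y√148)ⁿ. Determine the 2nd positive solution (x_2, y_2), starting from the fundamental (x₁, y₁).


Step 1: Find the fundamental solution (x₁, y₁) of x² - 148y² = 1.
  Expand √148 as a continued fraction. a₀ = ⌊√148⌋ = 12; iterate m_{k+1} = d_k·a_k − m_k, d_{k+1} = (148 − m_{k+1}²)/d_k, a_{k+1} = ⌊(a₀ + m_{k+1})/d_{k+1}⌋ (starting m₀ = 0, d₀ = 1), with convergents p_k = a_k·p_{k-1} + p_{k-2}, q_k = a_k·q_{k-1} + q_{k-2} (p₋₁ = 1, q₋₁ = 0):
  k = 0: a₀ = 12; p₀/q₀ = 12/1; p₀² − 148·q₀² = 144 − 148 = -4.
  k = 1: m = 12, d = 4, a = ⌊(12 + 12)/4⌋ = 6; p/q = (6·12 + 1)/(6·1 + 0) = 73/6; p² − 148·q² = 5329 − 5328 = 1.
  The first convergent with p² − 148·q² = 1 gives the fundamental solution (x₁, y₁) = (73, 6).
Step 2: Apply the recurrence (x_{n+1}, y_{n+1}) = (x₁x_n + 148y₁y_n, x₁y_n + y₁x_n) repeatedly.
  From (x_1, y_1) = (73, 6): x_2 = 73·73 + 148·6·6 = 10657; y_2 = 73·6 + 6·73 = 876.
Step 3: Verify x_2² - 148·y_2² = 113571649 - 113571648 = 1 (should be 1). ✓

(x_1, y_1) = (73, 6); (x_2, y_2) = (10657, 876).


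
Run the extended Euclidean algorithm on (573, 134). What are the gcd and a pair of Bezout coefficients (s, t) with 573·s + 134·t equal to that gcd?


Euclidean algorithm on (573, 134) — divide until remainder is 0:
  573 = 4 · 134 + 37
  134 = 3 · 37 + 23
  37 = 1 · 23 + 14
  23 = 1 · 14 + 9
  14 = 1 · 9 + 5
  9 = 1 · 5 + 4
  5 = 1 · 4 + 1
  4 = 4 · 1 + 0
gcd(573, 134) = 1.
Track Bezout coefficients alongside the remainders: start with r₀ = 573 = a·1 + b·0 (s = 1, t = 0) and r₁ = 134 = a·0 + b·1 (s = 0, t = 1); each new remainder r_{k+1} = r_{k-1} − q_k·r_k inherits s_{k+1} = s_{k-1} − q_k·s_k, t_{k+1} = t_{k-1} − q_k·t_k, so r_k = a·s_k + b·t_k at every step:
  q = 4: r = 37, s = 1 − 4·0 = 1, t = 0 − 4·1 = -4  (check: 573·1 + 134·(-4) = 37)
  q = 3: r = 23, s = 0 − 3·1 = -3, t = 1 − 3·(-4) = 13  (check: 573·(-3) + 134·13 = 23)
  q = 1: r = 14, s = 1 − 1·(-3) = 4, t = -4 − 1·13 = -17  (check: 573·4 + 134·(-17) = 14)
  q = 1: r = 9, s = -3 − 1·4 = -7, t = 13 − 1·(-17) = 30  (check: 573·(-7) + 134·30 = 9)
  q = 1: r = 5, s = 4 − 1·(-7) = 11, t = -17 − 1·30 = -47  (check: 573·11 + 134·(-47) = 5)
  q = 1: r = 4, s = -7 − 1·11 = -18, t = 30 − 1·(-47) = 77  (check: 573·(-18) + 134·77 = 4)
  q = 1: r = 1, s = 11 − 1·(-18) = 29, t = -47 − 1·77 = -124  (check: 573·29 + 134·(-124) = 1)
The row with r = 1 (the gcd) gives the Bezout coefficients s = 29, t = -124.
Result: 573 · (29) + 134 · (-124) = 1.

gcd(573, 134) = 1; s = 29, t = -124 (check: 573·29 + 134·(-124) = 1).


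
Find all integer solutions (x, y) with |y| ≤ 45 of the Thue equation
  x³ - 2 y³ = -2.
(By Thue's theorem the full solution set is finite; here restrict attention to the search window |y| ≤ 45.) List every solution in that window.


The equation is x³ - 2y³ = -2. For fixed y, x³ = 2·y³ − 2, so a solution requires the RHS to be a perfect cube.
Strategy: iterate y from -45 to 45, compute RHS = 2·y³ − 2, and check whether it is a (positive or negative) perfect cube.
Check small values of y:
  y = 0: RHS = -2 is not a perfect cube.
  y = 1: RHS = 0 = (0)³ ⇒ x = 0 works.
  y = -1: RHS = -4 is not a perfect cube.
  y = 2: RHS = 14 is not a perfect cube.
  y = -2: RHS = -18 is not a perfect cube.
  y = 3: RHS = 52 is not a perfect cube.
  y = -3: RHS = -56 is not a perfect cube.
Continuing the search up to |y| = 45 finds no further solutions beyond those listed.
Collected solutions: (0, 1).

Solutions (with |y| ≤ 45): (0, 1).


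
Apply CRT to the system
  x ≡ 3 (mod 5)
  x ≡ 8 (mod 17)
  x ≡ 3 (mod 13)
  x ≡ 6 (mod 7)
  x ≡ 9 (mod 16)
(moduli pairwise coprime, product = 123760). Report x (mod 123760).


Product of moduli M = 5 · 17 · 13 · 7 · 16 = 123760.
Merge one congruence at a time:
  Start: x ≡ 3 (mod 5).
  Combine with x ≡ 8 (mod 17); new modulus lcm = 85.
    Write x = 3 + 5·t and substitute into x ≡ 8 (mod 17): 5·t ≡ 8 − 3 = 5 (mod 17).
    The inverse of 5 mod 17 is 7 (since 5·7 = 35 = 2·17 + 1), so t ≡ 7·5 = 35 ≡ 1 (mod 17).
    Then x = 3 + 5·1 = 8, valid modulo lcm(5, 17) = 85: x ≡ 8 (mod 85).
  Combine with x ≡ 3 (mod 13); new modulus lcm = 1105.
    Write x = 8 + 85·t and substitute into x ≡ 3 (mod 13): 85·t ≡ 3 − 8 = -5 (mod 13).
    Reduce coefficients mod 13: 7·t ≡ 8 (mod 13).
    The inverse of 7 mod 13 is 2 (since 7·2 = 14 = 1·13 + 1), so t ≡ 2·8 = 16 ≡ 3 (mod 13).
    Then x = 8 + 85·3 = 263, valid modulo lcm(85, 13) = 1105: x ≡ 263 (mod 1105).
  Combine with x ≡ 6 (mod 7); new modulus lcm = 7735.
    Write x = 263 + 1105·t and substitute into x ≡ 6 (mod 7): 1105·t ≡ 6 − 263 = -257 (mod 7).
    Reduce coefficients mod 7: 6·t ≡ 2 (mod 7).
    The inverse of 6 mod 7 is 6 (since 6·6 = 36 = 5·7 + 1), so t ≡ 6·2 = 12 ≡ 5 (mod 7).
    Then x = 263 + 1105·5 = 5788, valid modulo lcm(1105, 7) = 7735: x ≡ 5788 (mod 7735).
  Combine with x ≡ 9 (mod 16); new modulus lcm = 123760.
    Write x = 5788 + 7735·t and substitute into x ≡ 9 (mod 16): 7735·t ≡ 9 − 5788 = -5779 (mod 16).
    Reduce coefficients mod 16: 7·t ≡ 13 (mod 16).
    The inverse of 7 mod 16 is 7 (since 7·7 = 49 = 3·16 + 1), so t ≡ 7·13 = 91 ≡ 11 (mod 16).
    Then x = 5788 + 7735·11 = 90873, valid modulo lcm(7735, 16) = 123760: x ≡ 90873 (mod 123760).
Verify against each original: 90873 mod 5 = 3, 90873 mod 17 = 8, 90873 mod 13 = 3, 90873 mod 7 = 6, 90873 mod 16 = 9.

x ≡ 90873 (mod 123760).


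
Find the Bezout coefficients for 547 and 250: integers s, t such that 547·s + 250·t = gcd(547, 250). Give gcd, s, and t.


Euclidean algorithm on (547, 250) — divide until remainder is 0:
  547 = 2 · 250 + 47
  250 = 5 · 47 + 15
  47 = 3 · 15 + 2
  15 = 7 · 2 + 1
  2 = 2 · 1 + 0
gcd(547, 250) = 1.
Track Bezout coefficients alongside the remainders: start with r₀ = 547 = a·1 + b·0 (s = 1, t = 0) and r₁ = 250 = a·0 + b·1 (s = 0, t = 1); each new remainder r_{k+1} = r_{k-1} − q_k·r_k inherits s_{k+1} = s_{k-1} − q_k·s_k, t_{k+1} = t_{k-1} − q_k·t_k, so r_k = a·s_k + b·t_k at every step:
  q = 2: r = 47, s = 1 − 2·0 = 1, t = 0 − 2·1 = -2  (check: 547·1 + 250·(-2) = 47)
  q = 5: r = 15, s = 0 − 5·1 = -5, t = 1 − 5·(-2) = 11  (check: 547·(-5) + 250·11 = 15)
  q = 3: r = 2, s = 1 − 3·(-5) = 16, t = -2 − 3·11 = -35  (check: 547·16 + 250·(-35) = 2)
  q = 7: r = 1, s = -5 − 7·16 = -117, t = 11 − 7·(-35) = 256  (check: 547·(-117) + 250·256 = 1)
The row with r = 1 (the gcd) gives the Bezout coefficients s = -117, t = 256.
Result: 547 · (-117) + 250 · (256) = 1.

gcd(547, 250) = 1; s = -117, t = 256 (check: 547·(-117) + 250·256 = 1).


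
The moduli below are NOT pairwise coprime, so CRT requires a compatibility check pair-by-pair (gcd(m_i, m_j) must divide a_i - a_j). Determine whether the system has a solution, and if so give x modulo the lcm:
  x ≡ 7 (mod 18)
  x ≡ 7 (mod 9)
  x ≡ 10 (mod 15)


Moduli 18, 9, 15 are not pairwise coprime, so CRT works modulo lcm(m_i) when all pairwise compatibility conditions hold.
Pairwise compatibility: gcd(m_i, m_j) must divide a_i - a_j for every pair.
Merge one congruence at a time:
  Start: x ≡ 7 (mod 18).
  Combine with x ≡ 7 (mod 9): gcd(18, 9) = 9; 7 - 7 = 0, which IS divisible by 9, so compatible.
    Write x = 7 + 18·t and substitute into x ≡ 7 (mod 9): 18·t ≡ 7 − 7 = 0 (mod 9).
    Divide the congruence (and modulus) by g = 9: 2·t ≡ 0 (mod 1).
    Modulo 1 every t works; take t = 0.
    Then x = 7 + 18·0 = 7, valid modulo lcm(18, 9) = 18: x ≡ 7 (mod 18).
  Combine with x ≡ 10 (mod 15): gcd(18, 15) = 3; 10 - 7 = 3, which IS divisible by 3, so compatible.
    Write x = 7 + 18·t and substitute into x ≡ 10 (mod 15): 18·t ≡ 10 − 7 = 3 (mod 15).
    Divide the congruence (and modulus) by g = 3: 6·t ≡ 1 (mod 5).
    Reduce coefficients mod 5: 1·t ≡ 1 (mod 5).
    So t ≡ 1 (mod 5).
    Then x = 7 + 18·1 = 25, valid modulo lcm(18, 15) = 90: x ≡ 25 (mod 90).
Verify: 25 mod 18 = 7, 25 mod 9 = 7, 25 mod 15 = 10.

x ≡ 25 (mod 90).


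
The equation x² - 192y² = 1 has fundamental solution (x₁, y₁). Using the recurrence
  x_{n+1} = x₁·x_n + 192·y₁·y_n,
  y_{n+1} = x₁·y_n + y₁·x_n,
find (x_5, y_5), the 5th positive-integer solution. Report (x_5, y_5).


Step 1: Find the fundamental solution (x₁, y₁) of x² - 192y² = 1.
  Expand √192 as a continued fraction. a₀ = ⌊√192⌋ = 13; iterate m_{k+1} = d_k·a_k − m_k, d_{k+1} = (192 − m_{k+1}²)/d_k, a_{k+1} = ⌊(a₀ + m_{k+1})/d_{k+1}⌋ (starting m₀ = 0, d₀ = 1), with convergents p_k = a_k·p_{k-1} + p_{k-2}, q_k = a_k·q_{k-1} + q_{k-2} (p₋₁ = 1, q₋₁ = 0):
  k = 0: a₀ = 13; p₀/q₀ = 13/1; p₀² − 192·q₀² = 169 − 192 = -23.
  k = 1: m = 13, d = 23, a = ⌊(13 + 13)/23⌋ = 1; p/q = (1·13 + 1)/(1·1 + 0) = 14/1; p² − 192·q² = 196 − 192 = 4.
  k = 2: m = 10, d = 4, a = ⌊(13 + 10)/4⌋ = 5; p/q = (5·14 + 13)/(5·1 + 1) = 83/6; p² − 192·q² = 6889 − 6912 = -23.
  k = 3: m = 10, d = 23, a = ⌊(13 + 10)/23⌋ = 1; p/q = (1·83 + 14)/(1·6 + 1) = 97/7; p² − 192·q² = 9409 − 9408 = 1.
  The first convergent with p² − 192·q² = 1 gives the fundamental solution (x₁, y₁) = (97, 7).
Step 2: Apply the recurrence (x_{n+1}, y_{n+1}) = (x₁x_n + 192y₁y_n, x₁y_n + y₁x_n) repeatedly.
  From (x_1, y_1) = (97, 7): x_2 = 97·97 + 192·7·7 = 18817; y_2 = 97·7 + 7·97 = 1358.
  From (x_2, y_2) = (18817, 1358): x_3 = 97·18817 + 192·7·1358 = 3650401; y_3 = 97·1358 + 7·18817 = 263445.
  From (x_3, y_3) = (3650401, 263445): x_4 = 97·3650401 + 192·7·263445 = 708158977; y_4 = 97·263445 + 7·3650401 = 51106972.
  From (x_4, y_4) = (708158977, 51106972): x_5 = 97·708158977 + 192·7·51106972 = 137379191137; y_5 = 97·51106972 + 7·708158977 = 9914489123.
Step 3: Verify x_5² - 192·y_5² = 18873042157456379352769 - 18873042157456379352768 = 1 (should be 1). ✓

(x_1, y_1) = (97, 7); (x_5, y_5) = (137379191137, 9914489123).


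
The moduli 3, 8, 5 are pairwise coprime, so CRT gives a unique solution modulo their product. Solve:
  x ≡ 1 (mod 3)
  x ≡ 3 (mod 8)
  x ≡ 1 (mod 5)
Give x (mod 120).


Moduli 3, 8, 5 are pairwise coprime; by CRT there is a unique solution modulo M = 3 · 8 · 5 = 120.
Solve pairwise, accumulating the modulus:
  Start with x ≡ 1 (mod 3).
  Combine with x ≡ 3 (mod 8): since gcd(3, 8) = 1, we get a unique residue mod 24.
    Write x = 1 + 3·t and substitute into x ≡ 3 (mod 8): 3·t ≡ 3 − 1 = 2 (mod 8).
    The inverse of 3 mod 8 is 3 (since 3·3 = 9 = 1·8 + 1), so t ≡ 3·2 = 6 ≡ 6 (mod 8).
    Then x = 1 + 3·6 = 19, valid modulo lcm(3, 8) = 24: x ≡ 19 (mod 24).
  Combine with x ≡ 1 (mod 5): since gcd(24, 5) = 1, we get a unique residue mod 120.
    Write x = 19 + 24·t and substitute into x ≡ 1 (mod 5): 24·t ≡ 1 − 19 = -18 (mod 5).
    Reduce coefficients mod 5: 4·t ≡ 2 (mod 5).
    The inverse of 4 mod 5 is 4 (since 4·4 = 16 = 3·5 + 1), so t ≡ 4·2 = 8 ≡ 3 (mod 5).
    Then x = 19 + 24·3 = 91, valid modulo lcm(24, 5) = 120: x ≡ 91 (mod 120).
Verify: 91 mod 3 = 1 ✓, 91 mod 8 = 3 ✓, 91 mod 5 = 1 ✓.

x ≡ 91 (mod 120).


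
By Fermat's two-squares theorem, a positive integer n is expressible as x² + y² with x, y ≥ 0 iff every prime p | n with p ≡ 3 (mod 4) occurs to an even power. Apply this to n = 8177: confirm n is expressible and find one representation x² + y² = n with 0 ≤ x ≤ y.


Step 1: Factor n = 8177 = 13 · 17 · 37.
Step 2: Check the mod-4 condition on each prime factor: 13 ≡ 1 (mod 4), exponent 1; 17 ≡ 1 (mod 4), exponent 1; 37 ≡ 1 (mod 4), exponent 1.
All primes ≡ 3 (mod 4) appear to even exponent (or don't appear), so by the two-squares theorem n IS expressible as a sum of two squares.
Step 3: Build a representation. Here n = 13 · 17 · 37 is a product of primes ≡ 1 (mod 4). Each prime p ≡ 1 (mod 4) is itself a sum of two squares; find a² by testing p − a² for a perfect square:
  13: 13 − 1² = 12, 13 − 2² = 9 = 3² ⇒ 13 = 2² + 3².
  17: 17 − 1² = 16 = 4² ⇒ 17 = 1² + 4².
  37: 37 − 1² = 36 = 6² ⇒ 37 = 1² + 6².
  Combine using the Brahmagupta–Fibonacci identity (a² + b²)(c² + d²) = (ac − bd)² + (ad + bc)² = (ac + bd)² + (ad − bc)²:
  13 · 17 = 221: from (2² + 3²)(1² + 4²), take (2·1 − 3·4, 2·4 + 3·1) = (2 − 12, 8 + 3) = (-10, 11); dropping signs (only squares matter) gives (10, 11); check 10² + 11² = 100 + 121 = 221 ✓.
  221 · 37 = 8177: from (10² + 11²)(1² + 6²), take (10·1 − 11·6, 10·6 + 11·1) = (10 − 66, 60 + 11) = (-56, 71); dropping signs (only squares matter) gives (56, 71); check 56² + 71² = 3136 + 5041 = 8177 ✓.
Step 4: Order so x ≤ y and verify: 56² + 71² = 3136 + 5041 = 8177 = n. ✓

n = 8177 = 56² + 71² (one valid representation with x ≤ y).


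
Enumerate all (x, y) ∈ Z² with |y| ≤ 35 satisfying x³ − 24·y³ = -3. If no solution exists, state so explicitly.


The equation is x³ - 24y³ = -3. For fixed y, x³ = 24·y³ − 3, so a solution requires the RHS to be a perfect cube.
Strategy: iterate y from -35 to 35, compute RHS = 24·y³ − 3, and check whether it is a (positive or negative) perfect cube.
Check small values of y:
  y = 0: RHS = -3 is not a perfect cube.
  y = 1: RHS = 21 is not a perfect cube.
  y = -1: RHS = -27 = (-3)³ ⇒ x = -3 works.
  y = 2: RHS = 189 is not a perfect cube.
  y = -2: RHS = -195 is not a perfect cube.
  y = 3: RHS = 645 is not a perfect cube.
  y = -3: RHS = -651 is not a perfect cube.
Continuing the search up to |y| = 35 finds no further solutions beyond those listed.
Collected solutions: (-3, -1).

Solutions (with |y| ≤ 35): (-3, -1).


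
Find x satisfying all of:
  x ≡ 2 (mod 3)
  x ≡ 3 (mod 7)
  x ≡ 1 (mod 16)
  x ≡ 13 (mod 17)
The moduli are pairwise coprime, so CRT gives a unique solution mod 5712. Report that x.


Product of moduli M = 3 · 7 · 16 · 17 = 5712.
Merge one congruence at a time:
  Start: x ≡ 2 (mod 3).
  Combine with x ≡ 3 (mod 7); new modulus lcm = 21.
    Write x = 2 + 3·t and substitute into x ≡ 3 (mod 7): 3·t ≡ 3 − 2 = 1 (mod 7).
    The inverse of 3 mod 7 is 5 (since 3·5 = 15 = 2·7 + 1), so t ≡ 5·1 = 5 ≡ 5 (mod 7).
    Then x = 2 + 3·5 = 17, valid modulo lcm(3, 7) = 21: x ≡ 17 (mod 21).
  Combine with x ≡ 1 (mod 16); new modulus lcm = 336.
    Write x = 17 + 21·t and substitute into x ≡ 1 (mod 16): 21·t ≡ 1 − 17 = -16 (mod 16).
    Reduce coefficients mod 16: 5·t ≡ 0 (mod 16).
    The inverse of 5 mod 16 is 13 (since 5·13 = 65 = 4·16 + 1), so t ≡ 13·0 = 0 ≡ 0 (mod 16).
    Then x = 17 + 21·0 = 17, valid modulo lcm(21, 16) = 336: x ≡ 17 (mod 336).
  Combine with x ≡ 13 (mod 17); new modulus lcm = 5712.
    Write x = 17 + 336·t and substitute into x ≡ 13 (mod 17): 336·t ≡ 13 − 17 = -4 (mod 17).
    Reduce coefficients mod 17: 13·t ≡ 13 (mod 17).
    The inverse of 13 mod 17 is 4 (since 13·4 = 52 = 3·17 + 1), so t ≡ 4·13 = 52 ≡ 1 (mod 17).
    Then x = 17 + 336·1 = 353, valid modulo lcm(336, 17) = 5712: x ≡ 353 (mod 5712).
Verify against each original: 353 mod 3 = 2, 353 mod 7 = 3, 353 mod 16 = 1, 353 mod 17 = 13.

x ≡ 353 (mod 5712).


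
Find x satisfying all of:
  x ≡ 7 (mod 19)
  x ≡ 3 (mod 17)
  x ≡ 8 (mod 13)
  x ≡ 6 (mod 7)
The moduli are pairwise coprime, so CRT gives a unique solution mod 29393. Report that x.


Product of moduli M = 19 · 17 · 13 · 7 = 29393.
Merge one congruence at a time:
  Start: x ≡ 7 (mod 19).
  Combine with x ≡ 3 (mod 17); new modulus lcm = 323.
    Write x = 7 + 19·t and substitute into x ≡ 3 (mod 17): 19·t ≡ 3 − 7 = -4 (mod 17).
    Reduce coefficients mod 17: 2·t ≡ 13 (mod 17).
    The inverse of 2 mod 17 is 9 (since 2·9 = 18 = 1·17 + 1), so t ≡ 9·13 = 117 ≡ 15 (mod 17).
    Then x = 7 + 19·15 = 292, valid modulo lcm(19, 17) = 323: x ≡ 292 (mod 323).
  Combine with x ≡ 8 (mod 13); new modulus lcm = 4199.
    Write x = 292 + 323·t and substitute into x ≡ 8 (mod 13): 323·t ≡ 8 − 292 = -284 (mod 13).
    Reduce coefficients mod 13: 11·t ≡ 2 (mod 13).
    The inverse of 11 mod 13 is 6 (since 11·6 = 66 = 5·13 + 1), so t ≡ 6·2 = 12 ≡ 12 (mod 13).
    Then x = 292 + 323·12 = 4168, valid modulo lcm(323, 13) = 4199: x ≡ 4168 (mod 4199).
  Combine with x ≡ 6 (mod 7); new modulus lcm = 29393.
    Write x = 4168 + 4199·t and substitute into x ≡ 6 (mod 7): 4199·t ≡ 6 − 4168 = -4162 (mod 7).
    Reduce coefficients mod 7: 6·t ≡ 3 (mod 7).
    The inverse of 6 mod 7 is 6 (since 6·6 = 36 = 5·7 + 1), so t ≡ 6·3 = 18 ≡ 4 (mod 7).
    Then x = 4168 + 4199·4 = 20964, valid modulo lcm(4199, 7) = 29393: x ≡ 20964 (mod 29393).
Verify against each original: 20964 mod 19 = 7, 20964 mod 17 = 3, 20964 mod 13 = 8, 20964 mod 7 = 6.

x ≡ 20964 (mod 29393).


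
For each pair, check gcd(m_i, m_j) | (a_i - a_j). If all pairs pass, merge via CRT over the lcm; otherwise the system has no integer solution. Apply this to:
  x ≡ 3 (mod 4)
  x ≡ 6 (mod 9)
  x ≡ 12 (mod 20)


Moduli 4, 9, 20 are not pairwise coprime, so CRT works modulo lcm(m_i) when all pairwise compatibility conditions hold.
Pairwise compatibility: gcd(m_i, m_j) must divide a_i - a_j for every pair.
Merge one congruence at a time:
  Start: x ≡ 3 (mod 4).
  Combine with x ≡ 6 (mod 9): gcd(4, 9) = 1; 6 - 3 = 3, which IS divisible by 1, so compatible.
    Write x = 3 + 4·t and substitute into x ≡ 6 (mod 9): 4·t ≡ 6 − 3 = 3 (mod 9).
    The inverse of 4 mod 9 is 7 (since 4·7 = 28 = 3·9 + 1), so t ≡ 7·3 = 21 ≡ 3 (mod 9).
    Then x = 3 + 4·3 = 15, valid modulo lcm(4, 9) = 36: x ≡ 15 (mod 36).
  Combine with x ≡ 12 (mod 20): gcd(36, 20) = 4, and 12 - 15 = -3 is NOT divisible by 4.
    ⇒ system is inconsistent (no integer solution).

No solution (the system is inconsistent).


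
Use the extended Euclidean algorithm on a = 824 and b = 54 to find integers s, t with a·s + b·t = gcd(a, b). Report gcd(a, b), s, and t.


Euclidean algorithm on (824, 54) — divide until remainder is 0:
  824 = 15 · 54 + 14
  54 = 3 · 14 + 12
  14 = 1 · 12 + 2
  12 = 6 · 2 + 0
gcd(824, 54) = 2.
Track Bezout coefficients alongside the remainders: start with r₀ = 824 = a·1 + b·0 (s = 1, t = 0) and r₁ = 54 = a·0 + b·1 (s = 0, t = 1); each new remainder r_{k+1} = r_{k-1} − q_k·r_k inherits s_{k+1} = s_{k-1} − q_k·s_k, t_{k+1} = t_{k-1} − q_k·t_k, so r_k = a·s_k + b·t_k at every step:
  q = 15: r = 14, s = 1 − 15·0 = 1, t = 0 − 15·1 = -15  (check: 824·1 + 54·(-15) = 14)
  q = 3: r = 12, s = 0 − 3·1 = -3, t = 1 − 3·(-15) = 46  (check: 824·(-3) + 54·46 = 12)
  q = 1: r = 2, s = 1 − 1·(-3) = 4, t = -15 − 1·46 = -61  (check: 824·4 + 54·(-61) = 2)
The row with r = 2 (the gcd) gives the Bezout coefficients s = 4, t = -61.
Result: 824 · (4) + 54 · (-61) = 2.

gcd(824, 54) = 2; s = 4, t = -61 (check: 824·4 + 54·(-61) = 2).


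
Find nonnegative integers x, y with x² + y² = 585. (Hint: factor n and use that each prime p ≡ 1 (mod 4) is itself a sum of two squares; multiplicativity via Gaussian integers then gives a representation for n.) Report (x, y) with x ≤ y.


Step 1: Factor n = 585 = 3^2 · 5 · 13.
Step 2: Check the mod-4 condition on each prime factor: 3 ≡ 3 (mod 4), exponent 2 (must be even); 5 ≡ 1 (mod 4), exponent 1; 13 ≡ 1 (mod 4), exponent 1.
All primes ≡ 3 (mod 4) appear to even exponent (or don't appear), so by the two-squares theorem n IS expressible as a sum of two squares.
Step 3: Build a representation. Group n = k² · m with k = 3 and m = 5 · 13 = 65 (a product of primes ≡ 1 (mod 4)); a representation of m scales to one of n via (k·x)² + (k·y)² = k²(x² + y²). Each prime p ≡ 1 (mod 4) is itself a sum of two squares; find a² by testing p − a² for a perfect square:
  5: 5 − 1² = 4 = 2² ⇒ 5 = 1² + 2².
  13: 13 − 1² = 12, 13 − 2² = 9 = 3² ⇒ 13 = 2² + 3².
  Combine using the Brahmagupta–Fibonacci identity (a² + b²)(c² + d²) = (ac − bd)² + (ad + bc)² = (ac + bd)² + (ad − bc)²:
  5 · 13 = 65: from (1² + 2²)(2² + 3²), take (1·2 − 2·3, 1·3 + 2·2) = (2 − 6, 3 + 4) = (-4, 7); dropping signs (only squares matter) gives (4, 7); check 4² + 7² = 16 + 49 = 65 ✓.
  Scale by k = 3: (3·4, 3·7) = (12, 21).
Step 4: Order so x ≤ y and verify: 12² + 21² = 144 + 441 = 585 = n. ✓

n = 585 = 12² + 21² (one valid representation with x ≤ y).


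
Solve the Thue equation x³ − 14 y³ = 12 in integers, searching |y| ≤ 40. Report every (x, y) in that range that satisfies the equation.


The equation is x³ - 14y³ = 12. For fixed y, x³ = 14·y³ + 12, so a solution requires the RHS to be a perfect cube.
Strategy: iterate y from -40 to 40, compute RHS = 14·y³ + 12, and check whether it is a (positive or negative) perfect cube.
Check small values of y:
  y = 0: RHS = 12 is not a perfect cube.
  y = 1: RHS = 26 is not a perfect cube.
  y = -1: RHS = -2 is not a perfect cube.
  y = 2: RHS = 124 is not a perfect cube.
  y = -2: RHS = -100 is not a perfect cube.
  y = 3: RHS = 390 is not a perfect cube.
  y = -3: RHS = -366 is not a perfect cube.
Continuing the search up to |y| = 40 finds no solutions either.
No (x, y) in the scanned range satisfies the equation.

No integer solutions with |y| ≤ 40.


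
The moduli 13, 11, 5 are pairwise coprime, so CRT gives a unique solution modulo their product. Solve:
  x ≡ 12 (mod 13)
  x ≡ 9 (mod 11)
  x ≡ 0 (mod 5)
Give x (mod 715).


Moduli 13, 11, 5 are pairwise coprime; by CRT there is a unique solution modulo M = 13 · 11 · 5 = 715.
Solve pairwise, accumulating the modulus:
  Start with x ≡ 12 (mod 13).
  Combine with x ≡ 9 (mod 11): since gcd(13, 11) = 1, we get a unique residue mod 143.
    Write x = 12 + 13·t and substitute into x ≡ 9 (mod 11): 13·t ≡ 9 − 12 = -3 (mod 11).
    Reduce coefficients mod 11: 2·t ≡ 8 (mod 11).
    The inverse of 2 mod 11 is 6 (since 2·6 = 12 = 1·11 + 1), so t ≡ 6·8 = 48 ≡ 4 (mod 11).
    Then x = 12 + 13·4 = 64, valid modulo lcm(13, 11) = 143: x ≡ 64 (mod 143).
  Combine with x ≡ 0 (mod 5): since gcd(143, 5) = 1, we get a unique residue mod 715.
    Write x = 64 + 143·t and substitute into x ≡ 0 (mod 5): 143·t ≡ 0 − 64 = -64 (mod 5).
    Reduce coefficients mod 5: 3·t ≡ 1 (mod 5).
    The inverse of 3 mod 5 is 2 (since 3·2 = 6 = 1·5 + 1), so t ≡ 2·1 = 2 ≡ 2 (mod 5).
    Then x = 64 + 143·2 = 350, valid modulo lcm(143, 5) = 715: x ≡ 350 (mod 715).
Verify: 350 mod 13 = 12 ✓, 350 mod 11 = 9 ✓, 350 mod 5 = 0 ✓.

x ≡ 350 (mod 715).


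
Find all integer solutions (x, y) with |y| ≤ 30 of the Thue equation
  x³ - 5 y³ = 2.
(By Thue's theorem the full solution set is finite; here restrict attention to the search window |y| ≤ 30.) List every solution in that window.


The equation is x³ - 5y³ = 2. For fixed y, x³ = 5·y³ + 2, so a solution requires the RHS to be a perfect cube.
Strategy: iterate y from -30 to 30, compute RHS = 5·y³ + 2, and check whether it is a (positive or negative) perfect cube.
Check small values of y:
  y = 0: RHS = 2 is not a perfect cube.
  y = 1: RHS = 7 is not a perfect cube.
  y = -1: RHS = -3 is not a perfect cube.
  y = 2: RHS = 42 is not a perfect cube.
  y = -2: RHS = -38 is not a perfect cube.
  y = 3: RHS = 137 is not a perfect cube.
  y = -3: RHS = -133 is not a perfect cube.
Continuing the search up to |y| = 30 finds no solutions either.
No (x, y) in the scanned range satisfies the equation.

No integer solutions with |y| ≤ 30.


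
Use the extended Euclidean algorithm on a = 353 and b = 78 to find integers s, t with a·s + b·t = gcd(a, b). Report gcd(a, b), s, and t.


Euclidean algorithm on (353, 78) — divide until remainder is 0:
  353 = 4 · 78 + 41
  78 = 1 · 41 + 37
  41 = 1 · 37 + 4
  37 = 9 · 4 + 1
  4 = 4 · 1 + 0
gcd(353, 78) = 1.
Track Bezout coefficients alongside the remainders: start with r₀ = 353 = a·1 + b·0 (s = 1, t = 0) and r₁ = 78 = a·0 + b·1 (s = 0, t = 1); each new remainder r_{k+1} = r_{k-1} − q_k·r_k inherits s_{k+1} = s_{k-1} − q_k·s_k, t_{k+1} = t_{k-1} − q_k·t_k, so r_k = a·s_k + b·t_k at every step:
  q = 4: r = 41, s = 1 − 4·0 = 1, t = 0 − 4·1 = -4  (check: 353·1 + 78·(-4) = 41)
  q = 1: r = 37, s = 0 − 1·1 = -1, t = 1 − 1·(-4) = 5  (check: 353·(-1) + 78·5 = 37)
  q = 1: r = 4, s = 1 − 1·(-1) = 2, t = -4 − 1·5 = -9  (check: 353·2 + 78·(-9) = 4)
  q = 9: r = 1, s = -1 − 9·2 = -19, t = 5 − 9·(-9) = 86  (check: 353·(-19) + 78·86 = 1)
The row with r = 1 (the gcd) gives the Bezout coefficients s = -19, t = 86.
Result: 353 · (-19) + 78 · (86) = 1.

gcd(353, 78) = 1; s = -19, t = 86 (check: 353·(-19) + 78·86 = 1).


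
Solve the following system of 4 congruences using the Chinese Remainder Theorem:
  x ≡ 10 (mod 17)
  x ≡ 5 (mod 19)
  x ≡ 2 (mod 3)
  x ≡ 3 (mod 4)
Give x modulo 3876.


Product of moduli M = 17 · 19 · 3 · 4 = 3876.
Merge one congruence at a time:
  Start: x ≡ 10 (mod 17).
  Combine with x ≡ 5 (mod 19); new modulus lcm = 323.
    Write x = 10 + 17·t and substitute into x ≡ 5 (mod 19): 17·t ≡ 5 − 10 = -5 (mod 19).
    Reduce coefficients mod 19: 17·t ≡ 14 (mod 19).
    The inverse of 17 mod 19 is 9 (since 17·9 = 153 = 8·19 + 1), so t ≡ 9·14 = 126 ≡ 12 (mod 19).
    Then x = 10 + 17·12 = 214, valid modulo lcm(17, 19) = 323: x ≡ 214 (mod 323).
  Combine with x ≡ 2 (mod 3); new modulus lcm = 969.
    Write x = 214 + 323·t and substitute into x ≡ 2 (mod 3): 323·t ≡ 2 − 214 = -212 (mod 3).
    Reduce coefficients mod 3: 2·t ≡ 1 (mod 3).
    The inverse of 2 mod 3 is 2 (since 2·2 = 4 = 1·3 + 1), so t ≡ 2·1 = 2 ≡ 2 (mod 3).
    Then x = 214 + 323·2 = 860, valid modulo lcm(323, 3) = 969: x ≡ 860 (mod 969).
  Combine with x ≡ 3 (mod 4); new modulus lcm = 3876.
    Write x = 860 + 969·t and substitute into x ≡ 3 (mod 4): 969·t ≡ 3 − 860 = -857 (mod 4).
    Reduce coefficients mod 4: 1·t ≡ 3 (mod 4).
    So t ≡ 3 (mod 4).
    Then x = 860 + 969·3 = 3767, valid modulo lcm(969, 4) = 3876: x ≡ 3767 (mod 3876).
Verify against each original: 3767 mod 17 = 10, 3767 mod 19 = 5, 3767 mod 3 = 2, 3767 mod 4 = 3.

x ≡ 3767 (mod 3876).


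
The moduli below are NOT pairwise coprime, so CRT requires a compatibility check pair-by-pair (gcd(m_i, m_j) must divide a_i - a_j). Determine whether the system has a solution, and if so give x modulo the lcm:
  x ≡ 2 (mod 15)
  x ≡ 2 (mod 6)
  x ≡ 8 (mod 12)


Moduli 15, 6, 12 are not pairwise coprime, so CRT works modulo lcm(m_i) when all pairwise compatibility conditions hold.
Pairwise compatibility: gcd(m_i, m_j) must divide a_i - a_j for every pair.
Merge one congruence at a time:
  Start: x ≡ 2 (mod 15).
  Combine with x ≡ 2 (mod 6): gcd(15, 6) = 3; 2 - 2 = 0, which IS divisible by 3, so compatible.
    Write x = 2 + 15·t and substitute into x ≡ 2 (mod 6): 15·t ≡ 2 − 2 = 0 (mod 6).
    Divide the congruence (and modulus) by g = 3: 5·t ≡ 0 (mod 2).
    Reduce coefficients mod 2: 1·t ≡ 0 (mod 2).
    So t ≡ 0 (mod 2).
    Then x = 2 + 15·0 = 2, valid modulo lcm(15, 6) = 30: x ≡ 2 (mod 30).
  Combine with x ≡ 8 (mod 12): gcd(30, 12) = 6; 8 - 2 = 6, which IS divisible by 6, so compatible.
    Write x = 2 + 30·t and substitute into x ≡ 8 (mod 12): 30·t ≡ 8 − 2 = 6 (mod 12).
    Divide the congruence (and modulus) by g = 6: 5·t ≡ 1 (mod 2).
    Reduce coefficients mod 2: 1·t ≡ 1 (mod 2).
    So t ≡ 1 (mod 2).
    Then x = 2 + 30·1 = 32, valid modulo lcm(30, 12) = 60: x ≡ 32 (mod 60).
Verify: 32 mod 15 = 2, 32 mod 6 = 2, 32 mod 12 = 8.

x ≡ 32 (mod 60).


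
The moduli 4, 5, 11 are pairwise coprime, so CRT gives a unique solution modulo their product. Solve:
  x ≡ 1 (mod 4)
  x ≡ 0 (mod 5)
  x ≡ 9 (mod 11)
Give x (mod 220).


Moduli 4, 5, 11 are pairwise coprime; by CRT there is a unique solution modulo M = 4 · 5 · 11 = 220.
Solve pairwise, accumulating the modulus:
  Start with x ≡ 1 (mod 4).
  Combine with x ≡ 0 (mod 5): since gcd(4, 5) = 1, we get a unique residue mod 20.
    Write x = 1 + 4·t and substitute into x ≡ 0 (mod 5): 4·t ≡ 0 − 1 = -1 (mod 5).
    Reduce coefficients mod 5: 4·t ≡ 4 (mod 5).
    The inverse of 4 mod 5 is 4 (since 4·4 = 16 = 3·5 + 1), so t ≡ 4·4 = 16 ≡ 1 (mod 5).
    Then x = 1 + 4·1 = 5, valid modulo lcm(4, 5) = 20: x ≡ 5 (mod 20).
  Combine with x ≡ 9 (mod 11): since gcd(20, 11) = 1, we get a unique residue mod 220.
    Write x = 5 + 20·t and substitute into x ≡ 9 (mod 11): 20·t ≡ 9 − 5 = 4 (mod 11).
    Reduce coefficients mod 11: 9·t ≡ 4 (mod 11).
    The inverse of 9 mod 11 is 5 (since 9·5 = 45 = 4·11 + 1), so t ≡ 5·4 = 20 ≡ 9 (mod 11).
    Then x = 5 + 20·9 = 185, valid modulo lcm(20, 11) = 220: x ≡ 185 (mod 220).
Verify: 185 mod 4 = 1 ✓, 185 mod 5 = 0 ✓, 185 mod 11 = 9 ✓.

x ≡ 185 (mod 220).


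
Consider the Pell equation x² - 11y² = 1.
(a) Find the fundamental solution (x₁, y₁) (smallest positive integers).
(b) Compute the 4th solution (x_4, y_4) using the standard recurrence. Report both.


Step 1: Find the fundamental solution (x₁, y₁) of x² - 11y² = 1.
  Expand √11 as a continued fraction. a₀ = ⌊√11⌋ = 3; iterate m_{k+1} = d_k·a_k − m_k, d_{k+1} = (11 − m_{k+1}²)/d_k, a_{k+1} = ⌊(a₀ + m_{k+1})/d_{k+1}⌋ (starting m₀ = 0, d₀ = 1), with convergents p_k = a_k·p_{k-1} + p_{k-2}, q_k = a_k·q_{k-1} + q_{k-2} (p₋₁ = 1, q₋₁ = 0):
  k = 0: a₀ = 3; p₀/q₀ = 3/1; p₀² − 11·q₀² = 9 − 11 = -2.
  k = 1: m = 3, d = 2, a = ⌊(3 + 3)/2⌋ = 3; p/q = (3·3 + 1)/(3·1 + 0) = 10/3; p² − 11·q² = 100 − 99 = 1.
  The first convergent with p² − 11·q² = 1 gives the fundamental solution (x₁, y₁) = (10, 3).
Step 2: Apply the recurrence (x_{n+1}, y_{n+1}) = (x₁x_n + 11y₁y_n, x₁y_n + y₁x_n) repeatedly.
  From (x_1, y_1) = (10, 3): x_2 = 10·10 + 11·3·3 = 199; y_2 = 10·3 + 3·10 = 60.
  From (x_2, y_2) = (199, 60): x_3 = 10·199 + 11·3·60 = 3970; y_3 = 10·60 + 3·199 = 1197.
  From (x_3, y_3) = (3970, 1197): x_4 = 10·3970 + 11·3·1197 = 79201; y_4 = 10·1197 + 3·3970 = 23880.
Step 3: Verify x_4² - 11·y_4² = 6272798401 - 6272798400 = 1 (should be 1). ✓

(x_1, y_1) = (10, 3); (x_4, y_4) = (79201, 23880).


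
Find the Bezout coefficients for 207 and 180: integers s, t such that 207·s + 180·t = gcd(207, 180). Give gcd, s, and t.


Euclidean algorithm on (207, 180) — divide until remainder is 0:
  207 = 1 · 180 + 27
  180 = 6 · 27 + 18
  27 = 1 · 18 + 9
  18 = 2 · 9 + 0
gcd(207, 180) = 9.
Track Bezout coefficients alongside the remainders: start with r₀ = 207 = a·1 + b·0 (s = 1, t = 0) and r₁ = 180 = a·0 + b·1 (s = 0, t = 1); each new remainder r_{k+1} = r_{k-1} − q_k·r_k inherits s_{k+1} = s_{k-1} − q_k·s_k, t_{k+1} = t_{k-1} − q_k·t_k, so r_k = a·s_k + b·t_k at every step:
  q = 1: r = 27, s = 1 − 1·0 = 1, t = 0 − 1·1 = -1  (check: 207·1 + 180·(-1) = 27)
  q = 6: r = 18, s = 0 − 6·1 = -6, t = 1 − 6·(-1) = 7  (check: 207·(-6) + 180·7 = 18)
  q = 1: r = 9, s = 1 − 1·(-6) = 7, t = -1 − 1·7 = -8  (check: 207·7 + 180·(-8) = 9)
The row with r = 9 (the gcd) gives the Bezout coefficients s = 7, t = -8.
Result: 207 · (7) + 180 · (-8) = 9.

gcd(207, 180) = 9; s = 7, t = -8 (check: 207·7 + 180·(-8) = 9).


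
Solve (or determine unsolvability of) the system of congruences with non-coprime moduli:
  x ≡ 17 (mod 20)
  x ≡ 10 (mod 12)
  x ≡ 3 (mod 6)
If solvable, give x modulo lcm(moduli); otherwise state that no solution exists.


Moduli 20, 12, 6 are not pairwise coprime, so CRT works modulo lcm(m_i) when all pairwise compatibility conditions hold.
Pairwise compatibility: gcd(m_i, m_j) must divide a_i - a_j for every pair.
Merge one congruence at a time:
  Start: x ≡ 17 (mod 20).
  Combine with x ≡ 10 (mod 12): gcd(20, 12) = 4, and 10 - 17 = -7 is NOT divisible by 4.
    ⇒ system is inconsistent (no integer solution).

No solution (the system is inconsistent).


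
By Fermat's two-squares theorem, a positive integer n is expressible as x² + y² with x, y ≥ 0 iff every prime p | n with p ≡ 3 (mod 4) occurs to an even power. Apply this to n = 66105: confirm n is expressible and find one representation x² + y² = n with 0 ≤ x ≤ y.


Step 1: Factor n = 66105 = 3^2 · 5 · 13 · 113.
Step 2: Check the mod-4 condition on each prime factor: 3 ≡ 3 (mod 4), exponent 2 (must be even); 5 ≡ 1 (mod 4), exponent 1; 13 ≡ 1 (mod 4), exponent 1; 113 ≡ 1 (mod 4), exponent 1.
All primes ≡ 3 (mod 4) appear to even exponent (or don't appear), so by the two-squares theorem n IS expressible as a sum of two squares.
Step 3: Build a representation. Group n = k² · m with k = 3 and m = 5 · 13 · 113 = 7345 (a product of primes ≡ 1 (mod 4)); a representation of m scales to one of n via (k·x)² + (k·y)² = k²(x² + y²). Each prime p ≡ 1 (mod 4) is itself a sum of two squares; find a² by testing p − a² for a perfect square:
  5: 5 − 1² = 4 = 2² ⇒ 5 = 1² + 2².
  13: 13 − 1² = 12, 13 − 2² = 9 = 3² ⇒ 13 = 2² + 3².
  113: 113 − 1² = 112, 113 − 2² = 109, 113 − 3² = 104, 113 − 4² = 97, 113 − 5² = 88, 113 − 6² = 77, 113 − 7² = 64 = 8² ⇒ 113 = 7² + 8².
  Combine using the Brahmagupta–Fibonacci identity (a² + b²)(c² + d²) = (ac − bd)² + (ad + bc)² = (ac + bd)² + (ad − bc)²:
  5 · 13 = 65: from (1² + 2²)(2² + 3²), take (1·2 − 2·3, 1·3 + 2·2) = (2 − 6, 3 + 4) = (-4, 7); dropping signs (only squares matter) gives (4, 7); check 4² + 7² = 16 + 49 = 65 ✓.
  65 · 113 = 7345: from (4² + 7²)(7² + 8²), take (4·7 − 7·8, 4·8 + 7·7) = (28 − 56, 32 + 49) = (-28, 81); dropping signs (only squares matter) gives (28, 81); check 28² + 81² = 784 + 6561 = 7345 ✓.
  Scale by k = 3: (3·28, 3·81) = (84, 243).
Step 4: Order so x ≤ y and verify: 84² + 243² = 7056 + 59049 = 66105 = n. ✓

n = 66105 = 84² + 243² (one valid representation with x ≤ y).


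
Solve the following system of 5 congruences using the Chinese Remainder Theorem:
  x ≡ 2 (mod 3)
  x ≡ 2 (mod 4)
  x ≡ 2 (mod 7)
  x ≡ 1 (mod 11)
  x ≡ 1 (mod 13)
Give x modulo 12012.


Product of moduli M = 3 · 4 · 7 · 11 · 13 = 12012.
Merge one congruence at a time:
  Start: x ≡ 2 (mod 3).
  Combine with x ≡ 2 (mod 4); new modulus lcm = 12.
    Write x = 2 + 3·t and substitute into x ≡ 2 (mod 4): 3·t ≡ 2 − 2 = 0 (mod 4).
    The inverse of 3 mod 4 is 3 (since 3·3 = 9 = 2·4 + 1), so t ≡ 3·0 = 0 ≡ 0 (mod 4).
    Then x = 2 + 3·0 = 2, valid modulo lcm(3, 4) = 12: x ≡ 2 (mod 12).
  Combine with x ≡ 2 (mod 7); new modulus lcm = 84.
    Write x = 2 + 12·t and substitute into x ≡ 2 (mod 7): 12·t ≡ 2 − 2 = 0 (mod 7).
    Reduce coefficients mod 7: 5·t ≡ 0 (mod 7).
    The inverse of 5 mod 7 is 3 (since 5·3 = 15 = 2·7 + 1), so t ≡ 3·0 = 0 ≡ 0 (mod 7).
    Then x = 2 + 12·0 = 2, valid modulo lcm(12, 7) = 84: x ≡ 2 (mod 84).
  Combine with x ≡ 1 (mod 11); new modulus lcm = 924.
    Write x = 2 + 84·t and substitute into x ≡ 1 (mod 11): 84·t ≡ 1 − 2 = -1 (mod 11).
    Reduce coefficients mod 11: 7·t ≡ 10 (mod 11).
    The inverse of 7 mod 11 is 8 (since 7·8 = 56 = 5·11 + 1), so t ≡ 8·10 = 80 ≡ 3 (mod 11).
    Then x = 2 + 84·3 = 254, valid modulo lcm(84, 11) = 924: x ≡ 254 (mod 924).
  Combine with x ≡ 1 (mod 13); new modulus lcm = 12012.
    Write x = 254 + 924·t and substitute into x ≡ 1 (mod 13): 924·t ≡ 1 − 254 = -253 (mod 13).
    Reduce coefficients mod 13: 1·t ≡ 7 (mod 13).
    So t ≡ 7 (mod 13).
    Then x = 254 + 924·7 = 6722, valid modulo lcm(924, 13) = 12012: x ≡ 6722 (mod 12012).
Verify against each original: 6722 mod 3 = 2, 6722 mod 4 = 2, 6722 mod 7 = 2, 6722 mod 11 = 1, 6722 mod 13 = 1.

x ≡ 6722 (mod 12012).
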